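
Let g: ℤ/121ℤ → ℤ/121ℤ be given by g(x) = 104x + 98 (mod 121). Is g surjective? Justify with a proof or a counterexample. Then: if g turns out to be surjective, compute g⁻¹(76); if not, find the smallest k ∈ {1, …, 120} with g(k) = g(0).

Since gcd(104, 121) = 1, 104 is invertible modulo 121. Euclid's algorithm: 121 = 1·104 + 17, 104 = 6·17 + 2, 17 = 8·2 + 1; back-substituting gives 1 = 64·104 − 55·121, so 104⁻¹ ≡ 64 (mod 121).
For any y ∈ ℤ/121ℤ, x = 64(y − 98) mod 121 satisfies g(x) = 104·64(y − 98) + 98 ≡ y (since 104·64 ≡ 1 mod 121). So every y has a preimage.
Thus g is surjective.
Since g is surjective, we compute g⁻¹(76): solve 104x + 98 ≡ 76 (mod 121), i.e. 104x ≡ 99 (mod 121).
Multiplying by 104⁻¹ = 64 gives x ≡ 64·99 = 6336 = 52·121 + 44 ≡ 44 (mod 121).
Check: g(44) = 104·44 + 98 = 4674 = 38·121 + 76 ≡ 76 (mod 121).

44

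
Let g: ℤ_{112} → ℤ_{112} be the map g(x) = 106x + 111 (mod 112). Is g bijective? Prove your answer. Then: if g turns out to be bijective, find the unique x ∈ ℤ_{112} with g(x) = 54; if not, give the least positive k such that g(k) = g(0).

We have gcd(106, 112) = 2 > 1. Taking u = 0 and v = 56: g(0) = 111 and g(56) = 106·56 + 111 = 6047 ≡ 111 (mod 112).
So g(0) = g(56) while 0 ≠ 56, hence g is not injective, hence not bijective.
Since g is not bijective, we find the least positive k with g(k) = g(0): this means 106k ≡ 0 (mod 112), i.e. 112 ∣ 106k. Since gcd(106, 112) = 2, dividing through by 2 this holds exactly when 56 ∣ 53k, and as gcd(53, 56) = 1, exactly when 56 ∣ k.
The smallest positive such k is 56.

56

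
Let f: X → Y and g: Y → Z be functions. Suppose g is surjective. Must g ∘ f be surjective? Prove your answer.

not surjective

No. Take X = {0}, Y = Z = {0, 1, 2, 3}, f(0) = 0, and g = identity (surjective).
Then (g ∘ f)(0) = 0, and 3 ∈ Z has no preimage under g ∘ f, so g ∘ f is not surjective.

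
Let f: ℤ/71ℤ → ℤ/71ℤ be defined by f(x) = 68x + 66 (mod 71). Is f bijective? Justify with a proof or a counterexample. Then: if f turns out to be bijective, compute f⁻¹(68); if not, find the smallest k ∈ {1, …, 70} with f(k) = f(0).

23

Recall that injectivity means: for all a, b in the domain, f(a) = f(b) implies a = b.
Suppose f(a) = f(b) in ℤ/71ℤ. Then 68a + 66 ≡ 68b + 66 (mod 71), hence 68(a − b) ≡ 0 (mod 71).
Since gcd(68, 71) = 1, 68 is invertible modulo 71, so a − b ≡ 0 (mod 71), i.e. a = b.
We now compute 68⁻¹ mod 71 explicitly. Euclid's algorithm: 71 = 1·68 + 3, 68 = 22·3 + 2, 3 = 1·2 + 1; back-substituting gives 1 = 47·68 − 45·71, so 68⁻¹ ≡ 47 (mod 71).
For any y ∈ ℤ/71ℤ, x = 47(y − 66) mod 71 satisfies f(x) = 68·47(y − 66) + 66 ≡ y (since 68·47 ≡ 1 mod 71). So every y has a preimage.
So f is bijective.
Since f is bijective, we find f⁻¹(68): we need 68x ≡ 68 − 66 ≡ 2 (mod 71). Using 68⁻¹ = 47: x ≡ 47·2 = 94 = 1·71 + 23, so x = 23.
Check: f(23) = 68·23 + 66 = 1630 = 22·71 + 68 ≡ 68 (mod 71).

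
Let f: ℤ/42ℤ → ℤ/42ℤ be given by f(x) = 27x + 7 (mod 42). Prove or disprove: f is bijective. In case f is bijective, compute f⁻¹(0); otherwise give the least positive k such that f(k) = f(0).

14

We have gcd(27, 42) = 3 > 1. Taking u = 0 and v = 14: f(0) = 7 and f(14) = 27·14 + 7 = 385 ≡ 7 (mod 42).
So f(0) = f(14) while 0 ≠ 14, hence f is not injective, hence not bijective.
Since f is not bijective, we find the least positive k with f(k) = f(0): this means 27k ≡ 0 (mod 42), i.e. 42 ∣ 27k. Since gcd(27, 42) = 3, dividing through by 3 this holds exactly when 14 ∣ 9k, and as gcd(9, 14) = 1, exactly when 14 ∣ k.
The smallest positive such k is 14.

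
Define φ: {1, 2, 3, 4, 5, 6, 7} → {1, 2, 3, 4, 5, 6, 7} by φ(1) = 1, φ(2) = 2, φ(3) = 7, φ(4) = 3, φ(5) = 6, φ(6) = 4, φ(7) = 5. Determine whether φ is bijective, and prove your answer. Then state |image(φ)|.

The values 1, 2, 7, 3, 6, 4, 5 are a permutation of {1, 2, 3, 4, 5, 6, 7}: each element appears exactly once.
So φ is injective and surjective, hence bijective.
The image of φ is {1, 2, 3, 4, 5, 6, 7}, which has 7 elements.

7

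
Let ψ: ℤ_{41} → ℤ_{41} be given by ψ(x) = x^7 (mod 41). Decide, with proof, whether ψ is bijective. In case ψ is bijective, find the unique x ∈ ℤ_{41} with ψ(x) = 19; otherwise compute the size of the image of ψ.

29

Since 41 is prime, the nonzero elements of ℤ_{41} form a cyclic group of order 40.
As gcd(7, 40) = 1, raising to the 7th power is a bijection on this group: if u^7 ≡ v^7 then (uv^{−1})^7 = 1, and the only element of order dividing gcd(7, 40) = 1 is 1, so u = v.
With ψ(0) = 0 this makes ψ injective on all of ℤ_{41}, hence bijective (finite equal-size domain and codomain). In particular ψ is bijective.
Since ψ is bijective, we find the preimage of 19. The inverse of x ↦ x^7 on (ℤ_{41})^× is x ↦ x^23, because 7·23 = 161 = 4·40 + 1 ≡ 1 (mod 40) and x^{40} = 1 for x ≠ 0 (Fermat). So ψ⁻¹(19) = 19^23 mod 41.
Repeated squaring mod 41: 19^1 ≡ 19, 19^2 ≡ 19² = 361 ≡ 33, 19^4 ≡ 33² = 1089 ≡ 23, 19^8 ≡ 23² = 529 ≡ 37, 19^16 ≡ 37² = 1369 ≡ 16. Since 23 = 16 + 4 + 2 + 1, 19^23 ≡ 16·23·33·19: 16·23 = 368 ≡ 40, then 40·33 = 1320 ≡ 8, then 8·19 = 152 ≡ 29. So 19^23 ≡ 29 (mod 41).
Hence ψ⁻¹(19) = 29.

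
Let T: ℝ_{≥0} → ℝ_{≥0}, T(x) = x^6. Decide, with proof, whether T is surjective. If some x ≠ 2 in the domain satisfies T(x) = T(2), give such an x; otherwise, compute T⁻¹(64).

2

For any y ∈ ℝ_{≥0}, x = y^{1/6} ∈ ℝ_{≥0} gives T(x) = y, so T is surjective.
Since x ↦ x^6 is strictly increasing on ℝ_{≥0}, it is injective there, so no x ≠ 2 in the domain has T(x) = T(2). We therefore compute T⁻¹(64) = 64^{1/6} = 2 (indeed 2^6 = 64).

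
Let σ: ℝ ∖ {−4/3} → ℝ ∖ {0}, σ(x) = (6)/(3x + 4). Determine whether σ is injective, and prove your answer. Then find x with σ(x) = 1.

2/3

Suppose σ(s) = σ(t). Cross-multiplying: (6)(3t + 4) = (6)(3s + 4).
Expanding both sides and cancelling the symmetric terms leaves −18·(s − t) = 0. Since −18 ≠ 0, s = t. So σ is injective.
Solving σ(x) = 1: cross-multiplying gives 6 = 1(3x + 4), which rearranges to −3x = −2, so x = 2/3.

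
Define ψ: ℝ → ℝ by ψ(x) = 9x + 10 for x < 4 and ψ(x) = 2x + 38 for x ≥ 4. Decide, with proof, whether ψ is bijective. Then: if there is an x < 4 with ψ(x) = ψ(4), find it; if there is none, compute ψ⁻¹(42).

32/9

Both pieces are strictly increasing (slopes 9 and 2), so each is injective on its own interval.
The left piece maps (−∞, 4) onto (−∞, 46); the right piece maps [4, ∞) onto [46, ∞).
Since 46 = 46, the images partition ℝ: ψ is injective and surjective, hence bijective.
Because the two images are disjoint, no x < 4 has ψ(x) = ψ(4), so we compute ψ⁻¹(42): 42 lies in (−∞, 46), so solve 9x + 10 = 42: x = (42 − 10)/9 = 32/9.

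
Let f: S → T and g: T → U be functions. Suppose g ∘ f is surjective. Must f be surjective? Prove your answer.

No. Take S = {0}, T = {0, 1}, U = {0}, f(a) = 0 for every a ∈ S, and g(b) = 0 for every b ∈ T.
Then g ∘ f is surjective onto {0}, but 1 ∈ T has no preimage under f, so f is not surjective.

not surjective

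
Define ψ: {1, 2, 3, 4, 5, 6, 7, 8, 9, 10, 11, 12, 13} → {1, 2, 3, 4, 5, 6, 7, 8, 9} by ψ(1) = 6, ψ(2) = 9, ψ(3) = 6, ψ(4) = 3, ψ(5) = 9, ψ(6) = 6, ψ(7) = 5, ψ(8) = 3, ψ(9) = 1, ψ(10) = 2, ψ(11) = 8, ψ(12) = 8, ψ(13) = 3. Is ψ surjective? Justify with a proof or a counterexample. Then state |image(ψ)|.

7

No element maps to 4, so ψ is not surjective.
The image of ψ is {1, 2, 3, 5, 6, 8, 9}, which has 7 elements.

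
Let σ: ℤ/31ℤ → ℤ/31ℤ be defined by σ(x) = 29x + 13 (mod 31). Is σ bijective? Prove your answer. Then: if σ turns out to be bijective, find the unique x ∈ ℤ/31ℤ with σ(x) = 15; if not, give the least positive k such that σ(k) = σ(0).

If σ(s) = σ(t), then 29s ≡ 29t (mod 31). Because gcd(29, 31) = 1, we may cancel 29 to get s ≡ t (mod 31).
We now compute 29⁻¹ mod 31 explicitly. Euclid's algorithm: 31 = 1·29 + 2, 29 = 14·2 + 1; back-substituting gives 1 = 15·29 − 14·31, so 29⁻¹ ≡ 15 (mod 31).
Then y ↦ 15(y − 13) is a two-sided inverse to σ, so every y ∈ ℤ/31ℤ has a preimage.
Therefore σ is bijective.
Since σ is bijective, we find σ⁻¹(15): we need 29x ≡ 15 − 13 ≡ 2 (mod 31). Using 29⁻¹ = 15: x ≡ 15·2 = 30, so x = 30.
Check: σ(30) = 29·30 + 13 = 883 = 28·31 + 15 ≡ 15 (mod 31).

30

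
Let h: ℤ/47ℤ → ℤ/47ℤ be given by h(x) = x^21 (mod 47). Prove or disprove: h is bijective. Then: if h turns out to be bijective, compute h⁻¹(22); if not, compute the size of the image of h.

19

Since 47 is prime, the nonzero elements of ℤ/47ℤ form a cyclic group of order 46.
As gcd(21, 46) = 1, raising to the 21st power is a bijection on this group: if a^21 ≡ b^21 then (ab^{−1})^21 = 1, and the only element of order dividing gcd(21, 46) = 1 is 1, so a = b.
With h(0) = 0 this makes h injective on all of ℤ/47ℤ, hence bijective (finite equal-size domain and codomain). In particular h is bijective.
Since h is bijective, we find the preimage of 22. The inverse of x ↦ x^21 on (ℤ/47ℤ)^× is x ↦ x^11, because 21·11 = 231 = 5·46 + 1 ≡ 1 (mod 46) and x^{46} = 1 for x ≠ 0 (Fermat). So h⁻¹(22) = 22^11 mod 47.
Repeated squaring mod 47: 22^1 ≡ 22, 22^2 ≡ 22² = 484 ≡ 14, 22^4 ≡ 14² = 196 ≡ 8, 22^8 ≡ 8² = 64 ≡ 17. Since 11 = 8 + 2 + 1, 22^11 ≡ 17·14·22: 17·14 = 238 ≡ 3, then 3·22 = 66 ≡ 19. So 22^11 ≡ 19 (mod 47).
Hence h⁻¹(22) = 19.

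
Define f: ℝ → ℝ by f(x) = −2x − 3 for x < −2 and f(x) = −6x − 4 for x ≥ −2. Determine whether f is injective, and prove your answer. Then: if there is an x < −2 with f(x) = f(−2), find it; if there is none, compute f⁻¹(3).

Both pieces are strictly decreasing (slopes −2 and −6), so each is injective on its own interval.
The left piece maps (−∞, −2) onto (1, ∞); the right piece maps [−2, ∞) onto (−∞, 8].
These images overlap. In particular f(−2) = 8 (right piece), and solving −2x − 3 = 8 on the left piece gives x = −11/2 < −2.
So f(−11/2) = f(−2) with −11/2 ≠ −2, and f is not injective. This x = −11/2 is the requested value below −2.

-11/2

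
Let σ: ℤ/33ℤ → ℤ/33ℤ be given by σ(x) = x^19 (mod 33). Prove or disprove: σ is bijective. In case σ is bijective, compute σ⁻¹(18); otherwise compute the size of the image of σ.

Computing x^19 mod 33 for each x (by repeated squaring, reducing mod 33 at every step), the values σ(0), σ(1), …, σ(32) are: 0, 1, 17, 15, 25, 20, 24, 19, 29, 27, 10, 11, 12, 28, 26, 3, 31, 2, 30, 7, 5, 21, 22, 23, 6, 4, 14, 9, 13, 8, 18, 16, 32.
Every element of ℤ/33ℤ appears exactly once in this list, so σ is a bijection, and in particular bijective.
Since σ is bijective, we read off the preimage of 18 from the same table: σ(30) = 18, so σ⁻¹(18) = 30.

30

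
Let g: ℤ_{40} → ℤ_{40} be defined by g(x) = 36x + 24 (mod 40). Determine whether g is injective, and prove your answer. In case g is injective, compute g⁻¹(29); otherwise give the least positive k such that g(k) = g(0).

Recall that g is injective if g(u) = g(v) implies u = v.
We have gcd(36, 40) = 4 > 1. Taking u = 0 and v = 10: g(0) = 24 and g(10) = 36·10 + 24 = 384 ≡ 24 (mod 40).
So g(0) = g(10) while 0 ≠ 10, thus g is not injective.
Since g is not injective, we find the least positive k with g(k) = g(0): this means 36k ≡ 0 (mod 40), i.e. 40 ∣ 36k. Since gcd(36, 40) = 4, dividing through by 4 this holds exactly when 10 ∣ 9k, and as gcd(9, 10) = 1, exactly when 10 ∣ k.
The smallest positive such k is 10.

10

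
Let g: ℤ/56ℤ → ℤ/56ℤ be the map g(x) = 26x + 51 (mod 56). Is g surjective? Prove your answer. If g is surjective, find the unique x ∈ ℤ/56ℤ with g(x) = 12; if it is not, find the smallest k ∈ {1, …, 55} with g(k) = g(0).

Recall that g is surjective if every y in the codomain equals g(x) for some x in the domain.
Since gcd(26, 56) = 2, we have 26x ≡ 0 (mod 2) for all x, so g(x) ≡ 1 (mod 2).
But 0 ≢ 1 (mod 2), so 0 ∈ ℤ/56ℤ has no preimage. Thus g is not surjective.
Since g is not surjective, we find the least positive k with g(k) = g(0): this means 26k ≡ 0 (mod 56), i.e. 56 ∣ 26k. Since gcd(26, 56) = 2, dividing through by 2 this holds exactly when 28 ∣ 13k, and as gcd(13, 28) = 1, exactly when 28 ∣ k.
The smallest positive such k is 28.

28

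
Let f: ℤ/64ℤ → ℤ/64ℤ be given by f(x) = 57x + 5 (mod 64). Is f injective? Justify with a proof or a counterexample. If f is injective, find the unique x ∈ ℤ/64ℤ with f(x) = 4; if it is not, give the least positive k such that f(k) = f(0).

Recall: f is injective if f(s) = f(t) implies s = t.
Suppose f(s) = f(t) in ℤ/64ℤ. Then 57s + 5 ≡ 57t + 5 (mod 64), therefore 57(s − t) ≡ 0 (mod 64).
Since gcd(57, 64) = 1, 57 is invertible modulo 64, thus s − t ≡ 0 (mod 64), i.e. s = t.
Hence f is injective.
We now compute 57⁻¹ mod 64 explicitly. Euclid's algorithm: 64 = 1·57 + 7, 57 = 8·7 + 1; back-substituting gives 1 = 9·57 − 8·64, so 57⁻¹ ≡ 9 (mod 64).
Since f is injective, we compute f⁻¹(4): solve 57x + 5 ≡ 4 (mod 64), i.e. 57x ≡ 63 (mod 64).
Multiplying by 57⁻¹ = 9 gives x ≡ 9·63 = 567 = 8·64 + 55 ≡ 55 (mod 64).
Check: f(55) = 57·55 + 5 = 3140 = 49·64 + 4 ≡ 4 (mod 64).

55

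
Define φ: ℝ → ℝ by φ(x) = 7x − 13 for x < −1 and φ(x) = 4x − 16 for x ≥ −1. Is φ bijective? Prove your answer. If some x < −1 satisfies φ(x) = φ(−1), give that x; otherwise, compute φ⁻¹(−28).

-15/7

Both pieces are strictly increasing (slopes 7 and 4), so each is injective on its own interval.
The left piece maps (−∞, −1) onto (−∞, −20); the right piece maps [−1, ∞) onto [−20, ∞).
Since −20 = −20, the images partition ℝ: φ is injective and surjective, hence bijective.
Because the two images are disjoint, no x < −1 has φ(x) = φ(−1), so we compute φ⁻¹(−28): −28 lies in (−∞, −20), so solve 7x − 13 = −28: x = (−28 + 13)/7 = −15/7.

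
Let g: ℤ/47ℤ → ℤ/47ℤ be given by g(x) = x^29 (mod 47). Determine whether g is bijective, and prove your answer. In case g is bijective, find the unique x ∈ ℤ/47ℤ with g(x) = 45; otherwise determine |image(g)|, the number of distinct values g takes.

Since 47 is prime, the nonzero elements of ℤ/47ℤ form a cyclic group of order 46.
As gcd(29, 46) = 1, raising to the 29th power is a bijection on this group: if x_1^29 ≡ x_2^29 then (x_1x_2^{−1})^29 = 1, and the only element of order dividing gcd(29, 46) = 1 is 1, so x_1 = x_2.
With g(0) = 0 this makes g injective on all of ℤ/47ℤ, hence bijective (finite equal-size domain and codomain). In particular g is bijective.
Since g is bijective, we find the preimage of 45. The inverse of x ↦ x^29 on (ℤ/47ℤ)^× is x ↦ x^27, because 29·27 = 783 = 17·46 + 1 ≡ 1 (mod 46) and x^{46} = 1 for x ≠ 0 (Fermat). So g⁻¹(45) = 45^27 mod 47.
Repeated squaring mod 47: 45^1 ≡ 45, 45^2 ≡ 45² = 2025 ≡ 4, 45^4 ≡ 4² = 16, 45^8 ≡ 16² = 256 ≡ 21, 45^16 ≡ 21² = 441 ≡ 18. Since 27 = 16 + 8 + 2 + 1, 45^27 ≡ 18·21·4·45: 18·21 = 378 ≡ 2, then 2·4 = 8, then 8·45 = 360 ≡ 31. So 45^27 ≡ 31 (mod 47).
Hence g⁻¹(45) = 31.

31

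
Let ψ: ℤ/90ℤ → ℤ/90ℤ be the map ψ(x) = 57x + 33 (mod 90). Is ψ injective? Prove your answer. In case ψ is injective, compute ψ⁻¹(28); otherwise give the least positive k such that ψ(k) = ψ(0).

Recall that ψ is injective when ψ(s) = ψ(t) forces s = t.
We have gcd(57, 90) = 3 > 1. Taking s = 0 and t = 30: ψ(0) = 33 and ψ(30) = 57·30 + 33 = 1743 ≡ 33 (mod 90).
So ψ(0) = ψ(30) while 0 ≠ 30, thus ψ is not injective.
Since ψ is not injective, we find the least positive k with ψ(k) = ψ(0): this means 57k ≡ 0 (mod 90), i.e. 90 ∣ 57k. Since gcd(57, 90) = 3, dividing through by 3 this holds exactly when 30 ∣ 19k, and as gcd(19, 30) = 1, exactly when 30 ∣ k.
The smallest positive such k is 30.

30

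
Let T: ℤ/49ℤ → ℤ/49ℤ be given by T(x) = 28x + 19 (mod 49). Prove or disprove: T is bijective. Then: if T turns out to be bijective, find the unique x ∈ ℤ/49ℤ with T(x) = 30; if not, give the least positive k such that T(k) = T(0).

7

By definition, injectivity means: for all s, t in the domain, T(s) = T(t) implies s = t.
We have gcd(28, 49) = 7 > 1. Taking s = 0 and t = 7: T(0) = 19 and T(7) = 28·7 + 19 = 215 ≡ 19 (mod 49).
So T(0) = T(7) while 0 ≠ 7, so T is not injective, hence not bijective.
Since T is not bijective, we find the least positive k with T(k) = T(0): this means 28k ≡ 0 (mod 49), i.e. 49 ∣ 28k. Since gcd(28, 49) = 7, dividing through by 7 this holds exactly when 7 ∣ 4k, and as gcd(4, 7) = 1, exactly when 7 ∣ k.
The smallest positive such k is 7.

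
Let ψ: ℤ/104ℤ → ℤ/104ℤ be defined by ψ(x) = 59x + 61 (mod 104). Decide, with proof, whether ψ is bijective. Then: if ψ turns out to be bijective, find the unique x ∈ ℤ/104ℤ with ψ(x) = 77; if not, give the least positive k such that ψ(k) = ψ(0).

Recall: injectivity means: for all x_1, x_2 in the domain, ψ(x_1) = ψ(x_2) implies x_1 = x_2.
Suppose ψ(x_1) = ψ(x_2) in ℤ/104ℤ. Then 59x_1 + 61 ≡ 59x_2 + 61 (mod 104), therefore 59(x_1 − x_2) ≡ 0 (mod 104).
Since gcd(59, 104) = 1, 59 is invertible modulo 104, thus x_1 − x_2 ≡ 0 (mod 104), i.e. x_1 = x_2.
We now compute 59⁻¹ mod 104 explicitly. Euclid's algorithm: 104 = 1·59 + 45, 59 = 1·45 + 14, 45 = 3·14 + 3, 14 = 4·3 + 2, 3 = 1·2 + 1; back-substituting gives 1 = 67·59 − 38·104, so 59⁻¹ ≡ 67 (mod 104).
For any y ∈ ℤ/104ℤ, x = 67(y − 61) mod 104 satisfies ψ(x) = 59·67(y − 61) + 61 ≡ y (since 59·67 ≡ 1 mod 104). So every y has a preimage.
Thus ψ is bijective.
Since ψ is bijective, we compute ψ⁻¹(77): solve 59x + 61 ≡ 77 (mod 104), i.e. 59x ≡ 16 (mod 104).
Multiplying by 59⁻¹ = 67 gives x ≡ 67·16 = 1072 = 10·104 + 32 ≡ 32 (mod 104).
Check: ψ(32) = 59·32 + 61 = 1949 = 18·104 + 77 ≡ 77 (mod 104).

32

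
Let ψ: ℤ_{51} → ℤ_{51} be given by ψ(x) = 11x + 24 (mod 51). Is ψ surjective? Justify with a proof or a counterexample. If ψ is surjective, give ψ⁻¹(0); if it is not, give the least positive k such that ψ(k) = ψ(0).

Since gcd(11, 51) = 1, 11 is invertible modulo 51. Euclid's algorithm: 51 = 4·11 + 7, 11 = 1·7 + 4, 7 = 1·4 + 3, 4 = 1·3 + 1; back-substituting gives 1 = 14·11 − 3·51, so 11⁻¹ ≡ 14 (mod 51).
Then y ↦ 14(y − 24) is a two-sided inverse to ψ, so every y ∈ ℤ_{51} has a preimage.
Therefore ψ is surjective.
Since ψ is surjective, we find ψ⁻¹(0): we need 11x ≡ 0 − 24 ≡ 27 (mod 51). Using 11⁻¹ = 14: x ≡ 14·27 = 378 = 7·51 + 21, so x = 21.
Check: ψ(21) = 11·21 + 24 = 255 = 5·51 + 0 ≡ 0 (mod 51).

21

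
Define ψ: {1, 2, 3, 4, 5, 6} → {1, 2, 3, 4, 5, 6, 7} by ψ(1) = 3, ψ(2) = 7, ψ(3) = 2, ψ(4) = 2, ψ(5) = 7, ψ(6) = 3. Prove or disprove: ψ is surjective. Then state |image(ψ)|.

3

No element maps to 1, so ψ is not surjective.
The image of ψ is {2, 3, 7}, which has 3 elements.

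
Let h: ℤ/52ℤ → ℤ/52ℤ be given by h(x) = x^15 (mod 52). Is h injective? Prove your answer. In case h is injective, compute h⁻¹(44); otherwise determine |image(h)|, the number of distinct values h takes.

15

h(2): Repeated squaring mod 52: 2^1 ≡ 2, 2^2 ≡ 2² = 4, 2^4 ≡ 4² = 16, 2^8 ≡ 16² = 256 ≡ 48. Since 15 = 8 + 4 + 2 + 1, 2^15 ≡ 48·16·4·2: 48·16 = 768 ≡ 40, then 40·4 = 160 ≡ 4, then 4·2 = 8. So 2^15 ≡ 8 (mod 52).
h(6): Repeated squaring mod 52: 6^1 ≡ 6, 6^2 ≡ 6² = 36, 6^4 ≡ 36² = 1296 ≡ 48, 6^8 ≡ 48² = 2304 ≡ 16. Since 15 = 8 + 4 + 2 + 1, 6^15 ≡ 16·48·36·6: 16·48 = 768 ≡ 40, then 40·36 = 1440 ≡ 36, then 36·6 = 216 ≡ 8. So 6^15 ≡ 8 (mod 52).
So h(2) = h(6) = 8 while 2 ≠ 6, therefore h is not injective.
Since h is not injective, we determine |image(h)|. Computing x^15 mod 52 for each x (by repeated squaring, reducing mod 52 at every step), the values h(0), h(1), …, h(51) are: 0, 1, 8, 27, 12, 21, 8, 31, 44, 1, 12, 31, 12, 13, 40, 47, 40, 25, 8, 47, 44, 5, 40, 51, 44, 25, 0, 27, 8, 1, 12, 47, 8, 5, 44, 27, 12, 5, 12, 39, 40, 21, 40, 51, 8, 21, 44, 31, 40, 25, 44, 51.
The distinct values are {0, 1, 5, 8, 12, 13, 21, 25, 27, 31, 39, 40, 44, 47, 51}; there are 15 of them.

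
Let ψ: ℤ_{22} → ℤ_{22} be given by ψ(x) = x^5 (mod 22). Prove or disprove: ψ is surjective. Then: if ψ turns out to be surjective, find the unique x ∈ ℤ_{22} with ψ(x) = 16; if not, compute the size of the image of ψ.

ψ(1) = 1^5 = 1.
ψ(3): Repeated squaring mod 22: 3^1 ≡ 3, 3^2 ≡ 3² = 9, 3^4 ≡ 9² = 81 ≡ 15. Since 5 = 4 + 1, 3^5 ≡ 15·3: 15·3 = 45 ≡ 1. So 3^5 ≡ 1 (mod 22).
So ψ(1) = ψ(3) = 1 while 1 ≠ 3, thus ψ is not injective.
A non-injective map from the 22-element set ℤ_{22} to itself takes at most 21 distinct values, so it cannot be surjective. Thus ψ is not surjective.
Since ψ is not surjective, we determine |image(ψ)|. Computing x^5 mod 22 for each x (by repeated squaring, reducing mod 22 at every step), the values ψ(0), ψ(1), …, ψ(21) are: 0, 1, 10, 1, 12, 1, 10, 21, 10, 1, 10, 11, 12, 21, 12, 1, 12, 21, 10, 21, 12, 21.
The distinct values are {0, 1, 10, 11, 12, 21}; there are 6 of them.

6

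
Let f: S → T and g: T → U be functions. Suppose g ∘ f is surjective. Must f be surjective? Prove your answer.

No. Take S = {0, 1, 2}, T = {0, 1, 2, 3, 4, 5}, U = {0}, f(a) = 0 for every a ∈ S, and g(b) = 0 for every b ∈ T.
Then g ∘ f is surjective onto {0}, but 5 ∈ T has no preimage under f, so f is not surjective.

not surjective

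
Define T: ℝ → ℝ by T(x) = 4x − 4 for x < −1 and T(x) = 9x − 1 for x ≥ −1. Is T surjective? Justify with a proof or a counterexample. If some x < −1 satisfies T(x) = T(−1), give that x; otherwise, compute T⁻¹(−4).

Both pieces are strictly increasing (slopes 4 and 9), so each is injective on its own interval.
The left piece maps (−∞, −1) onto (−∞, −8); the right piece maps [−1, ∞) onto [−10, ∞).
The union (−∞, −8) ∪ [−10, ∞) covers ℝ, so T is surjective.
For the follow-up: the images overlap, so an x < −1 with T(x) = T(−1) exists. T(−1) = −10; solving 4x − 4 = −10 for x < −1 gives x = (−10 + 4)/4 = −3/2.

-3/2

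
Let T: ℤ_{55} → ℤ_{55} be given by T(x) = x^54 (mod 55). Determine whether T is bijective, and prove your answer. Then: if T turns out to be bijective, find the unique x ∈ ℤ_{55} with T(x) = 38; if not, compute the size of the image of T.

18

T(3): Repeated squaring mod 55: 3^1 ≡ 3, 3^2 ≡ 3² = 9, 3^4 ≡ 9² = 81 ≡ 26, 3^8 ≡ 26² = 676 ≡ 16, 3^16 ≡ 16² = 256 ≡ 36, 3^32 ≡ 36² = 1296 ≡ 31. Since 54 = 32 + 16 + 4 + 2, 3^54 ≡ 31·36·26·9: 31·36 = 1116 ≡ 16, then 16·26 = 416 ≡ 31, then 31·9 = 279 ≡ 4. So 3^54 ≡ 4 (mod 55).
T(8): Repeated squaring mod 55: 8^1 ≡ 8, 8^2 ≡ 8² = 64 ≡ 9, 8^4 ≡ 9² = 81 ≡ 26, 8^8 ≡ 26² = 676 ≡ 16, 8^16 ≡ 16² = 256 ≡ 36, 8^32 ≡ 36² = 1296 ≡ 31. Since 54 = 32 + 16 + 4 + 2, 8^54 ≡ 31·36·26·9: 31·36 = 1116 ≡ 16, then 16·26 = 416 ≡ 31, then 31·9 = 279 ≡ 4. So 8^54 ≡ 4 (mod 55).
So T(3) = T(8) = 4 while 3 ≠ 8, hence T is not injective, hence not bijective.
Since T is not bijective, we determine |image(T)|. Computing x^54 mod 55 for each x (by repeated squaring, reducing mod 55 at every step), the values T(0), T(1), …, T(54) are: 0, 1, 49, 4, 36, 20, 31, 14, 4, 16, 45, 11, 34, 49, 26, 25, 31, 9, 14, 26, 5, 1, 44, 34, 16, 15, 36, 9, 9, 36, 15, 16, 34, 44, 1, 5, 26, 14, 9, 31, 25, 26, 49, 34, 11, 45, 16, 4, 14, 31, 20, 36, 4, 49, 1.
The distinct values are {0, 1, 4, 5, 9, 11, 14, 15, 16, 20, 25, 26, 31, 34, 36, 44, 45, 49}; there are 18 of them.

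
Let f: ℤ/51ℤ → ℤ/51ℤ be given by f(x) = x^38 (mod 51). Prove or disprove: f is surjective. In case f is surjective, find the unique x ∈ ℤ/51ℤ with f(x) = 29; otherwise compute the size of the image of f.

f(7): Repeated squaring mod 51: 7^1 ≡ 7, 7^2 ≡ 7² = 49, 7^4 ≡ 49² = 2401 ≡ 4, 7^8 ≡ 4² = 16, 7^16 ≡ 16² = 256 ≡ 1, 7^32 ≡ 1² = 1. Since 38 = 32 + 4 + 2, 7^38 ≡ 1·4·49: 1·4 = 4, then 4·49 = 196 ≡ 43. So 7^38 ≡ 43 (mod 51).
f(10): Repeated squaring mod 51: 10^1 ≡ 10, 10^2 ≡ 10² = 100 ≡ 49, 10^4 ≡ 49² = 2401 ≡ 4, 10^8 ≡ 4² = 16, 10^16 ≡ 16² = 256 ≡ 1, 10^32 ≡ 1² = 1. Since 38 = 32 + 4 + 2, 10^38 ≡ 1·4·49: 1·4 = 4, then 4·49 = 196 ≡ 43. So 10^38 ≡ 43 (mod 51).
So f(7) = f(10) = 43 while 7 ≠ 10, hence f is not injective.
A non-injective map from the 51-element set ℤ/51ℤ to itself takes at most 50 distinct values, so it cannot be surjective. Thus f is not surjective.
Since f is not surjective, we determine |image(f)|. Computing x^38 mod 51 for each x (by repeated squaring, reducing mod 51 at every step), the values f(0), f(1), …, f(50) are: 0, 1, 13, 15, 16, 19, 42, 43, 4, 21, 43, 25, 36, 16, 49, 30, 1, 34, 18, 13, 49, 33, 19, 25, 9, 4, 4, 9, 25, 19, 33, 49, 13, 18, 34, 1, 30, 49, 16, 36, 25, 43, 21, 4, 43, 42, 19, 16, 15, 13, 1.
The distinct values are {0, 1, 4, 9, 13, 15, 16, 18, 19, 21, 25, 30, 33, 34, 36, 42, 43, 49}; there are 18 of them.

18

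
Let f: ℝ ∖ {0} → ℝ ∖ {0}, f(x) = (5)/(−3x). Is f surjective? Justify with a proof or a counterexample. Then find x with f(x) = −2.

5/6

For any y ≠ 0, solving y(−3x) = 5 for x gives a well-defined x ≠ 0. So f is surjective.
Solving f(x) = −2: cross-multiplying gives 5 = −2(−3x), which rearranges to −6x = −5, so x = 5/6.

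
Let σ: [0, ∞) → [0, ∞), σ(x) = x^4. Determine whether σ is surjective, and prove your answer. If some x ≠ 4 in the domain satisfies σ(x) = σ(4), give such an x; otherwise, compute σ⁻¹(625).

5

For any y ∈ [0, ∞), x = y^{1/4} ∈ [0, ∞) gives σ(x) = y, so σ is surjective.
Since x ↦ x^4 is strictly increasing on [0, ∞), it is injective there, so no x ≠ 4 in the domain has σ(x) = σ(4). We therefore compute σ⁻¹(625) = 625^{1/4} = 5 (indeed 5^4 = 625).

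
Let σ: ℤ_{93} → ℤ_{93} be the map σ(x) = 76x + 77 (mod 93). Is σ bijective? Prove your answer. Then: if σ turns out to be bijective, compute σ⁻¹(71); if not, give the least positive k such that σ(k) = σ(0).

Recall: injectivity means: for all s, t in the domain, σ(s) = σ(t) implies s = t.
Suppose σ(s) = σ(t) in ℤ_{93}. Then 76s + 77 ≡ 76t + 77 (mod 93), therefore 76(s − t) ≡ 0 (mod 93).
Since gcd(76, 93) = 1, 76 is invertible modulo 93, so s − t ≡ 0 (mod 93), i.e. s = t.
We now compute 76⁻¹ mod 93 explicitly. Euclid's algorithm: 93 = 1·76 + 17, 76 = 4·17 + 8, 17 = 2·8 + 1; back-substituting gives 1 = 82·76 − 67·93, so 76⁻¹ ≡ 82 (mod 93).
Then y ↦ 82(y − 77) is a two-sided inverse to σ, so every y ∈ ℤ_{93} has a preimage.
So σ is bijective.
Since σ is bijective, we compute σ⁻¹(71): solve 76x + 77 ≡ 71 (mod 93), i.e. 76x ≡ 87 (mod 93).
Multiplying by 76⁻¹ = 82 gives x ≡ 82·87 = 7134 = 76·93 + 66 ≡ 66 (mod 93).
Check: σ(66) = 76·66 + 77 = 5093 = 54·93 + 71 ≡ 71 (mod 93).

66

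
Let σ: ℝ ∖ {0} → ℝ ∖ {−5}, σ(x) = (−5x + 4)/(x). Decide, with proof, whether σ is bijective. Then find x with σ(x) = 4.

4/9

Suppose σ(x_1) = σ(x_2). Cross-multiplying: (−5x_1 + 4)(x_2) = (−5x_2 + 4)(x_1).
Expanding both sides and cancelling the symmetric terms leaves −4·(x_1 − x_2) = 0. Since −4 ≠ 0, x_1 = x_2. So σ is injective.
For any y ≠ −5, solving y(x) = −5x + 4 for x gives a well-defined x ≠ 0. So σ is surjective.
Hence σ is bijective.
Solving σ(x) = 4: cross-multiplying gives −5x + 4 = 4(x), which rearranges to −9x = −4, so x = 4/9.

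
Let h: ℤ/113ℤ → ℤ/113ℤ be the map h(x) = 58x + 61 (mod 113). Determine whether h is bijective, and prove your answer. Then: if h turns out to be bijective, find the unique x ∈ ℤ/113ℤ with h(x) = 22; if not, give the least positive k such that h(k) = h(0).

If h(u) = h(v), then 58u ≡ 58v (mod 113). Because gcd(58, 113) = 1, we may cancel 58 to get u ≡ v (mod 113).
We now compute 58⁻¹ mod 113 explicitly. Euclid's algorithm: 113 = 1·58 + 55, 58 = 1·55 + 3, 55 = 18·3 + 1; back-substituting gives 1 = 76·58 − 39·113, so 58⁻¹ ≡ 76 (mod 113).
Then y ↦ 76(y − 61) is a two-sided inverse to h, so every y ∈ ℤ/113ℤ has a preimage.
So h is bijective.
Since h is bijective, we find h⁻¹(22): we need 58x ≡ 22 − 61 ≡ 74 (mod 113). Using 58⁻¹ = 76: x ≡ 76·74 = 5624 = 49·113 + 87, so x = 87.
Check: h(87) = 58·87 + 61 = 5107 = 45·113 + 22 ≡ 22 (mod 113).

87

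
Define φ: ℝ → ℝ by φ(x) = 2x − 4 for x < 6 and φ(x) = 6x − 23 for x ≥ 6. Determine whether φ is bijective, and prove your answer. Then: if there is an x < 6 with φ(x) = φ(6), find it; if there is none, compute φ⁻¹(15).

19/3

Both pieces are strictly increasing (slopes 2 and 6), so each is injective on its own interval.
The left piece maps (−∞, 6) onto (−∞, 8); the right piece maps [6, ∞) onto [13, ∞).
The images leave a gap (8 has no preimage), so φ is not surjective, hence not bijective.
Because the two images are disjoint, no x < 6 has φ(x) = φ(6), so we compute φ⁻¹(15): 15 lies in [13, ∞), so solve 6x − 23 = 15: x = (15 + 23)/6 = 19/3.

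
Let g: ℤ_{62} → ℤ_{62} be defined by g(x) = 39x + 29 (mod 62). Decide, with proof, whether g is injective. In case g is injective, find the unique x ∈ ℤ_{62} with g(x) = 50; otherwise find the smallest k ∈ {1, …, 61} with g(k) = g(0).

53

If g(s) = g(t), then 39s ≡ 39t (mod 62). Because gcd(39, 62) = 1, we may cancel 39 to get s ≡ t (mod 62).
Thus g is injective.
We now compute 39⁻¹ mod 62 explicitly. Euclid's algorithm: 62 = 1·39 + 23, 39 = 1·23 + 16, 23 = 1·16 + 7, 16 = 2·7 + 2, 7 = 3·2 + 1; back-substituting gives 1 = 35·39 − 22·62, so 39⁻¹ ≡ 35 (mod 62).
Since g is injective, we find g⁻¹(50): we need 39x ≡ 50 − 29 ≡ 21 (mod 62). Using 39⁻¹ = 35: x ≡ 35·21 = 735 = 11·62 + 53, so x = 53.
Check: g(53) = 39·53 + 29 = 2096 = 33·62 + 50 ≡ 50 (mod 62).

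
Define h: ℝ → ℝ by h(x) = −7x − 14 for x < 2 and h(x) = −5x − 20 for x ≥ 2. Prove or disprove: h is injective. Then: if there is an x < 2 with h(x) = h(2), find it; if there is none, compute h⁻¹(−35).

Both pieces are strictly decreasing (slopes −7 and −5), so each is injective on its own interval.
The left piece maps (−∞, 2) onto (−28, ∞); the right piece maps [2, ∞) onto (−∞, −30].
These images are disjoint, so no value is attained by both pieces. Thus h is injective.
Because the two images are disjoint, no x < 2 has h(x) = h(2), so we compute h⁻¹(−35): −35 lies in (−∞, −30], so solve −5x − 20 = −35: x = (−35 + 20)/(−5) = 3.

3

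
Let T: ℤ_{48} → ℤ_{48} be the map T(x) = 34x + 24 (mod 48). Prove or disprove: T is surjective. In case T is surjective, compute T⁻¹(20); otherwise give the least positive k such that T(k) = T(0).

24

Recall: surjectivity means every element of the codomain has a preimage under T.
Since gcd(34, 48) = 2, we have 34x ≡ 0 (mod 2) for all x, so T(x) ≡ 0 (mod 2).
But 1 ≢ 0 (mod 2), so 1 ∈ ℤ_{48} has no preimage. Thus T is not surjective.
Since T is not surjective, we find the least positive k with T(k) = T(0): this means 34k ≡ 0 (mod 48), i.e. 48 ∣ 34k. Since gcd(34, 48) = 2, dividing through by 2 this holds exactly when 24 ∣ 17k, and as gcd(17, 24) = 1, exactly when 24 ∣ k.
The smallest positive such k is 24.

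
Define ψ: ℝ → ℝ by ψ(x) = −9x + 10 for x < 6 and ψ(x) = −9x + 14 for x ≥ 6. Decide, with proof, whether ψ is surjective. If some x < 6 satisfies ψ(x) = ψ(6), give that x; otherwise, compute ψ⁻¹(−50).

50/9

Both pieces are strictly decreasing (slopes −9 and −9), so each is injective on its own interval.
The left piece maps (−∞, 6) onto (−44, ∞); the right piece maps [6, ∞) onto (−∞, −40].
The union (−44, ∞) ∪ (−∞, −40] covers ℝ, so ψ is surjective.
For the follow-up: the images overlap, so an x < 6 with ψ(x) = ψ(6) exists. ψ(6) = −40; solving −9x + 10 = −40 for x < 6 gives x = (−40 − 10)/(−9) = 50/9.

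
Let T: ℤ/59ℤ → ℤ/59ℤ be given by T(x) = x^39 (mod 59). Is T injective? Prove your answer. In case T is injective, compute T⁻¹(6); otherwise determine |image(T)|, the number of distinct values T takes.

39

Since 59 is prime, the nonzero elements of ℤ/59ℤ form a cyclic group of order 58.
As gcd(39, 58) = 1, raising to the 39th power is a bijection on this group: if a^39 ≡ b^39 then (ab^{−1})^39 = 1, and the only element of order dividing gcd(39, 58) = 1 is 1, so a = b.
With T(0) = 0 this makes T injective on all of ℤ/59ℤ, hence bijective (finite equal-size domain and codomain). In particular T is injective.
Since T is injective, we find the preimage of 6. The inverse of x ↦ x^39 on (ℤ/59ℤ)^× is x ↦ x^3, because 39·3 = 117 = 2·58 + 1 ≡ 1 (mod 58) and x^{58} = 1 for x ≠ 0 (Fermat). So T⁻¹(6) = 6^3 mod 59.
Repeated squaring mod 59: 6^1 ≡ 6, 6^2 ≡ 6² = 36. Since 3 = 2 + 1, 6^3 ≡ 36·6: 36·6 = 216 ≡ 39. So 6^3 ≡ 39 (mod 59).
Hence T⁻¹(6) = 39.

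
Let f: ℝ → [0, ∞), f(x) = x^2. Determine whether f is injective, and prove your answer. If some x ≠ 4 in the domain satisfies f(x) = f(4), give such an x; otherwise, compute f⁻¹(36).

f(4) = 16 = (−4)^2 = f(−4) (since 2 is even), with 4 ≠ −4. So f is not injective.
For the follow-up, such an x exists: taking x = −4 ∈ ℝ gives f(−4) = 16 = f(4) with −4 ≠ 4.

-4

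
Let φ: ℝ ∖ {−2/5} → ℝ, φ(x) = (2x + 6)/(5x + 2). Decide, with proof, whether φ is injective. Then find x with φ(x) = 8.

-5/19

Suppose φ(u) = φ(v). Cross-multiplying: (2u + 6)(5v + 2) = (2v + 6)(5u + 2).
Expanding both sides and cancelling the symmetric terms leaves −26·(u − v) = 0. Since −26 ≠ 0, u = v. So φ is injective.
Solving φ(x) = 8: cross-multiplying gives 2x + 6 = 8(5x + 2), which rearranges to −38x = 10, so x = −5/19.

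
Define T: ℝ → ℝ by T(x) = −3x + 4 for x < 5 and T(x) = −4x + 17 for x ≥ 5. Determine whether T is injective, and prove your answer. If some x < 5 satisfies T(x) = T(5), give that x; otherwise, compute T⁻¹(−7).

Both pieces are strictly decreasing (slopes −3 and −4), so each is injective on its own interval.
The left piece maps (−∞, 5) onto (−11, ∞); the right piece maps [5, ∞) onto (−∞, −3].
These images overlap. In particular T(5) = −3 (right piece), and solving −3x + 4 = −3 on the left piece gives x = 7/3 < 5.
So T(7/3) = T(5) with 7/3 ≠ 5, and T is not injective. This x = 7/3 is the requested value below 5.

7/3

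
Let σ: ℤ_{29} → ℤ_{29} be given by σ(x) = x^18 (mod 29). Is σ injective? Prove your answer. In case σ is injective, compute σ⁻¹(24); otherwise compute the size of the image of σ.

15

σ(14): Repeated squaring mod 29: 14^1 ≡ 14, 14^2 ≡ 14² = 196 ≡ 22, 14^4 ≡ 22² = 484 ≡ 20, 14^8 ≡ 20² = 400 ≡ 23, 14^16 ≡ 23² = 529 ≡ 7. Since 18 = 16 + 2, 14^18 ≡ 7·22: 7·22 = 154 ≡ 9. So 14^18 ≡ 9 (mod 29).
σ(15): Repeated squaring mod 29: 15^1 ≡ 15, 15^2 ≡ 15² = 225 ≡ 22, 15^4 ≡ 22² = 484 ≡ 20, 15^8 ≡ 20² = 400 ≡ 23, 15^16 ≡ 23² = 529 ≡ 7. Since 18 = 16 + 2, 15^18 ≡ 7·22: 7·22 = 154 ≡ 9. So 15^18 ≡ 9 (mod 29).
So σ(14) = σ(15) = 9 while 14 ≠ 15, hence σ is not injective.
Since σ is not injective, we determine |image(σ)|. Computing x^18 mod 29 for each x (by repeated squaring, reducing mod 29 at every step), the values σ(0), σ(1), …, σ(28) are: 0, 1, 13, 6, 24, 16, 20, 23, 22, 7, 5, 4, 28, 25, 9, 9, 25, 28, 4, 5, 7, 22, 23, 20, 16, 24, 6, 13, 1.
The distinct values are {0, 1, 4, 5, 6, 7, 9, 13, 16, 20, 22, 23, 24, 25, 28}; there are 15 of them.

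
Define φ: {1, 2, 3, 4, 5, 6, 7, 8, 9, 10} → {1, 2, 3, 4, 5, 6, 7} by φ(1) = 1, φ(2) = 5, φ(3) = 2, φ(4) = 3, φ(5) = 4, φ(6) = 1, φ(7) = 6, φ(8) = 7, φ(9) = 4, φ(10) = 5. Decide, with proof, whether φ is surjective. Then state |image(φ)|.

7

Every element of the codomain has a preimage: 1 = φ(1), 2 = φ(3), 3 = φ(4), 4 = φ(5), 5 = φ(2), 6 = φ(7), 7 = φ(8).
So φ is surjective.
The image of φ is {1, 2, 3, 4, 5, 6, 7}, which has 7 elements.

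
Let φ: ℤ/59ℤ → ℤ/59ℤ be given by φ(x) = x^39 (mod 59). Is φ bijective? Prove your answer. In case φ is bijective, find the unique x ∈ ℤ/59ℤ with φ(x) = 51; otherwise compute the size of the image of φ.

Since 59 is prime, the nonzero elements of ℤ/59ℤ form a cyclic group of order 58.
As gcd(39, 58) = 1, raising to the 39th power is a bijection on this group: if s^39 ≡ t^39 then (st^{−1})^39 = 1, and the only element of order dividing gcd(39, 58) = 1 is 1, so s = t.
With φ(0) = 0 this makes φ injective on all of ℤ/59ℤ, hence bijective (finite equal-size domain and codomain). In particular φ is bijective.
Since φ is bijective, we find the preimage of 51. The inverse of x ↦ x^39 on (ℤ/59ℤ)^× is x ↦ x^3, because 39·3 = 117 = 2·58 + 1 ≡ 1 (mod 58) and x^{58} = 1 for x ≠ 0 (Fermat). So φ⁻¹(51) = 51^3 mod 59.
Repeated squaring mod 59: 51^1 ≡ 51, 51^2 ≡ 51² = 2601 ≡ 5. Since 3 = 2 + 1, 51^3 ≡ 5·51: 5·51 = 255 ≡ 19. So 51^3 ≡ 19 (mod 59).
Hence φ⁻¹(51) = 19.

19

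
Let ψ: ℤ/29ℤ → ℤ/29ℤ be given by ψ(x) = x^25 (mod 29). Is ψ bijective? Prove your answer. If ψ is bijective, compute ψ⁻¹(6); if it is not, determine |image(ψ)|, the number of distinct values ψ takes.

22

Since 29 is prime, the nonzero elements of ℤ/29ℤ form a cyclic group of order 28.
As gcd(25, 28) = 1, raising to the 25th power is a bijection on this group: if u^25 ≡ v^25 then (uv^{−1})^25 = 1, and the only element of order dividing gcd(25, 28) = 1 is 1, so u = v.
With ψ(0) = 0 this makes ψ injective on all of ℤ/29ℤ, hence bijective (finite equal-size domain and codomain). In particular ψ is bijective.
Since ψ is bijective, we find the preimage of 6. The inverse of x ↦ x^25 on (ℤ/29ℤ)^× is x ↦ x^9, because 25·9 = 225 = 8·28 + 1 ≡ 1 (mod 28) and x^{28} = 1 for x ≠ 0 (Fermat). So ψ⁻¹(6) = 6^9 mod 29.
Repeated squaring mod 29: 6^1 ≡ 6, 6^2 ≡ 6² = 36 ≡ 7, 6^4 ≡ 7² = 49 ≡ 20, 6^8 ≡ 20² = 400 ≡ 23. Since 9 = 8 + 1, 6^9 ≡ 23·6: 23·6 = 138 ≡ 22. So 6^9 ≡ 22 (mod 29).
Hence ψ⁻¹(6) = 22.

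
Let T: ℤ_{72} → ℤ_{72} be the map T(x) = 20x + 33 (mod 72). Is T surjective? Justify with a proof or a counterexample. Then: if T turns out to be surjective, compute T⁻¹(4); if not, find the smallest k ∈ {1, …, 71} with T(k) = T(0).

18

Since gcd(20, 72) = 4, we have 20x ≡ 0 (mod 4) for all x, so T(x) ≡ 1 (mod 4).
But 0 ≢ 1 (mod 4), so 0 ∈ ℤ_{72} has no preimage. Hence T is not surjective.
Since T is not surjective, we find the least positive k with T(k) = T(0): this means 20k ≡ 0 (mod 72), i.e. 72 ∣ 20k. Since gcd(20, 72) = 4, dividing through by 4 this holds exactly when 18 ∣ 5k, and as gcd(5, 18) = 1, exactly when 18 ∣ k.
The smallest positive such k is 18.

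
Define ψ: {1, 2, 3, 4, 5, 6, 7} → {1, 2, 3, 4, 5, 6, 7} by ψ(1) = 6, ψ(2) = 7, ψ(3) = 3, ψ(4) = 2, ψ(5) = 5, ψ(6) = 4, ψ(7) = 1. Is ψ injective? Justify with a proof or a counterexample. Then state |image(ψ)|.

The values ψ(1), …, ψ(7) are 6, 7, 3, 2, 5, 4, 1 — all distinct.
So ψ(u) = ψ(v) only when u = v, and ψ is injective.
The image of ψ is {1, 2, 3, 4, 5, 6, 7}, which has 7 elements.

7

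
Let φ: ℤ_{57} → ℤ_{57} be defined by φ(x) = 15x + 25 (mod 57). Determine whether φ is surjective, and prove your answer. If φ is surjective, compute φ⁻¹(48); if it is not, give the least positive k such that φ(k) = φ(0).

19

Recall: surjectivity means every element of the codomain has a preimage under φ.
Since gcd(15, 57) = 3, we have 15x ≡ 0 (mod 3) for all x, so φ(x) ≡ 1 (mod 3).
But 0 ≢ 1 (mod 3), so 0 ∈ ℤ_{57} has no preimage. Thus φ is not surjective.
Since φ is not surjective, we find the least positive k with φ(k) = φ(0): this means 15k ≡ 0 (mod 57), i.e. 57 ∣ 15k. Since gcd(15, 57) = 3, dividing through by 3 this holds exactly when 19 ∣ 5k, and as gcd(5, 19) = 1, exactly when 19 ∣ k.
The smallest positive such k is 19.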